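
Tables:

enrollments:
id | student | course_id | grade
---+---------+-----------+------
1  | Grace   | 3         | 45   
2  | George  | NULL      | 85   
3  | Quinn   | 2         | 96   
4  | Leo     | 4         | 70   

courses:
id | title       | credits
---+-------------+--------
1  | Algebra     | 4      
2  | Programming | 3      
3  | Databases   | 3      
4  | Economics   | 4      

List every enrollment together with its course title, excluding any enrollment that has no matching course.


INNER JOIN keeps only enrollments rows whose course_id matches an id in courses. Walk through each enrollment:
  - enrollment 1 (Grace): course_id=3 -> matches Databases
  - enrollment 2 (George): course_id=NULL, no match -> dropped
  - enrollment 3 (Quinn): course_id=2 -> matches Programming
  - enrollment 4 (Leo): course_id=4 -> matches Economics
So 1 of 4 rows is dropped.

SQL:
SELECT a.student, b.title AS course
FROM enrollments a
INNER JOIN courses b ON a.course_id = b.id

Result:
student | course     
--------+------------
Grace   | Databases  
Quinn   | Programming
Leo     | Economics  


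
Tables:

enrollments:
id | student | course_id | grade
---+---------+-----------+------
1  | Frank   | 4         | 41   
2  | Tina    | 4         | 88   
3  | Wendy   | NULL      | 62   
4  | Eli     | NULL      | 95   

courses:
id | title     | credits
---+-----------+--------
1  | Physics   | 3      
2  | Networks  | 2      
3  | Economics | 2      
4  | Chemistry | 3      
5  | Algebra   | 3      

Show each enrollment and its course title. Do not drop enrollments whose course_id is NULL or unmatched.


LEFT JOIN keeps every row from enrollments (the left table); where course_id has no match in courses, the course columns become NULL. Walk through each enrollment:
  - enrollment 1 (Frank): course_id=4 -> matches Chemistry
  - enrollment 2 (Tina): course_id=4 -> matches Chemistry
  - enrollment 3 (Wendy): course_id=NULL, no match -> kept with NULL
  - enrollment 4 (Eli): course_id=NULL, no match -> kept with NULL
All 4 rows appear; 2 have NULL course.

SQL:
SELECT a.student, b.title AS course
FROM enrollments a
LEFT JOIN courses b ON a.course_id = b.id

Result:
student | course   
--------+----------
Frank   | Chemistry
Tina    | Chemistry
Wendy   | NULL     
Eli     | NULL     


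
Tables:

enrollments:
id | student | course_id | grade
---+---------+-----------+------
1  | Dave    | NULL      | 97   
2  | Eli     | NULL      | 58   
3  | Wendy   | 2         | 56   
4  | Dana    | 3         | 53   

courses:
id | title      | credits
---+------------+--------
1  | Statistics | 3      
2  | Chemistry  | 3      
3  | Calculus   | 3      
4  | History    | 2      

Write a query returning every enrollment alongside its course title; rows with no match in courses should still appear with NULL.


LEFT JOIN keeps every row from enrollments (the left table); where course_id has no match in courses, the course columns become NULL. Walk through each enrollment:
  - enrollment 1 (Dave): course_id=NULL, no match -> kept with NULL
  - enrollment 2 (Eli): course_id=NULL, no match -> kept with NULL
  - enrollment 3 (Wendy): course_id=2 -> matches Chemistry
  - enrollment 4 (Dana): course_id=3 -> matches Calculus
All 4 rows appear; 2 have NULL course.

SQL:
SELECT a.student, b.title AS course
FROM enrollments a
LEFT JOIN courses b ON a.course_id = b.id

Result:
student | course   
--------+----------
Dave    | NULL     
Eli     | NULL     
Wendy   | Chemistry
Dana    | Calculus 


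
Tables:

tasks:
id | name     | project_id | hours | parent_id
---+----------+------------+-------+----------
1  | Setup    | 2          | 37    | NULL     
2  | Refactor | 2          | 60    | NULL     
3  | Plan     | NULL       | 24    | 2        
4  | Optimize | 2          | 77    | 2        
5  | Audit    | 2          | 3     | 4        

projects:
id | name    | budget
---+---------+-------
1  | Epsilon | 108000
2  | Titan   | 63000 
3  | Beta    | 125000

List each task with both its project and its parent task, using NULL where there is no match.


Two LEFT JOINs from the same base table tasks: one to projects via project_id, one to tasks itself via parent_id. Both are LEFT so every task is preserved.
Match against projects:
  - task 1 (Setup): project_id=2 -> matches Titan
  - task 2 (Refactor): project_id=2 -> matches Titan
  - task 3 (Plan): project_id=NULL, no match -> kept with NULL
  - task 4 (Optimize): project_id=2 -> matches Titan
  - task 5 (Audit): project_id=2 -> matches Titan
Match against tasks (self):
  - task 1 (Setup): parent_id=NULL -> NULL
  - task 2 (Refactor): parent_id=NULL -> NULL
  - task 3 (Plan): parent_id=2 -> Refactor
  - task 4 (Optimize): parent_id=2 -> Refactor
  - task 5 (Audit): parent_id=4 -> Optimize

SQL:
SELECT a.name, b.name AS project, c.name AS parent
FROM tasks a
LEFT JOIN projects b ON a.project_id = b.id
LEFT JOIN tasks c ON a.parent_id = c.id

Result:
name     | project | parent  
---------+---------+---------
Setup    | Titan   | NULL    
Refactor | Titan   | NULL    
Plan     | NULL    | Refactor
Optimize | Titan   | Refactor
Audit    | Titan   | Optimize


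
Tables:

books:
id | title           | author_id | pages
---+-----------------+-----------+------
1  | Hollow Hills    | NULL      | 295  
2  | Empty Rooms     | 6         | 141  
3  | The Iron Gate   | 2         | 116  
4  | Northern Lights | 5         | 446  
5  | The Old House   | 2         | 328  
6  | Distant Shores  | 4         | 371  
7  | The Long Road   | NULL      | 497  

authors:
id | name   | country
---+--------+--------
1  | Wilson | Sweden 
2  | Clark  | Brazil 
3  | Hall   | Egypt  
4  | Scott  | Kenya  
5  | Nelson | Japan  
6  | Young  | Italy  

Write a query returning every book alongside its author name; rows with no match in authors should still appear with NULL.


LEFT JOIN keeps every row from books (the left table); where author_id has no match in authors, the author columns become NULL. Walk through each book:
  - book 1 (Hollow Hills): author_id=NULL, no match -> kept with NULL
  - book 2 (Empty Rooms): author_id=6 -> matches Young
  - book 3 (The Iron Gate): author_id=2 -> matches Clark
  - book 4 (Northern Lights): author_id=5 -> matches Nelson
  - book 5 (The Old House): author_id=2 -> matches Clark
  - book 6 (Distant Shores): author_id=4 -> matches Scott
  - book 7 (The Long Road): author_id=NULL, no match -> kept with NULL
All 7 rows appear; 2 have NULL author.

SQL:
SELECT a.title, b.name AS author
FROM books a
LEFT JOIN authors b ON a.author_id = b.id

Result:
title           | author
----------------+-------
Hollow Hills    | NULL  
Empty Rooms     | Young 
The Iron Gate   | Clark 
Northern Lights | Nelson
The Old House   | Clark 
Distant Shores  | Scott 
The Long Road   | NULL  


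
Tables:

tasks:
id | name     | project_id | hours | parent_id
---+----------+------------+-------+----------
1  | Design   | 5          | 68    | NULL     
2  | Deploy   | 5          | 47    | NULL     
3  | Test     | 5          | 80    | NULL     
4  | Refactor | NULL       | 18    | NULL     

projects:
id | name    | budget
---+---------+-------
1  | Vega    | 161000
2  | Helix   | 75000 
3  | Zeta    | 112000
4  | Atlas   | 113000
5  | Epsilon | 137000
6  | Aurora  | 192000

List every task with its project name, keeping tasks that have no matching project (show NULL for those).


LEFT JOIN keeps every row from tasks (the left table); where project_id has no match in projects, the project columns become NULL. Walk through each task:
  - task 1 (Design): project_id=5 -> matches Epsilon
  - task 2 (Deploy): project_id=5 -> matches Epsilon
  - task 3 (Test): project_id=5 -> matches Epsilon
  - task 4 (Refactor): project_id=NULL, no match -> kept with NULL
All 4 rows appear; 1 has NULL project.

SQL:
SELECT a.name, b.name AS project
FROM tasks a
LEFT JOIN projects b ON a.project_id = b.id

Result:
name     | project
---------+--------
Design   | Epsilon
Deploy   | Epsilon
Test     | Epsilon
Refactor | NULL   


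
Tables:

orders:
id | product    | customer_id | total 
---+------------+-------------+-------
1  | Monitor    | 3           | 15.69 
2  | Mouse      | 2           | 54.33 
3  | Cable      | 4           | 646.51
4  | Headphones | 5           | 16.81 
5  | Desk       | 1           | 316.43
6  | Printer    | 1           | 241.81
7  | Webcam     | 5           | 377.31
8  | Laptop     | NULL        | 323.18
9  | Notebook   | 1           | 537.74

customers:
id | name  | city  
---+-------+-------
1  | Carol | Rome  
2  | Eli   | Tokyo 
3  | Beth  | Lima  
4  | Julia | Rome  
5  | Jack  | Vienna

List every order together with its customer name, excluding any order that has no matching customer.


INNER JOIN keeps only orders rows whose customer_id matches an id in customers. Walk through each order:
  - order 1 (Monitor): customer_id=3 -> matches Beth
  - order 2 (Mouse): customer_id=2 -> matches Eli
  - order 3 (Cable): customer_id=4 -> matches Julia
  - order 4 (Headphones): customer_id=5 -> matches Jack
  - order 5 (Desk): customer_id=1 -> matches Carol
  - order 6 (Printer): customer_id=1 -> matches Carol
  - order 7 (Webcam): customer_id=5 -> matches Jack
  - order 8 (Laptop): customer_id=NULL, no match -> dropped
  - order 9 (Notebook): customer_id=1 -> matches Carol
So 1 of 9 rows is dropped.

SQL:
SELECT a.product, b.name AS customer
FROM orders a
INNER JOIN customers b ON a.customer_id = b.id

Result:
product    | customer
-----------+---------
Monitor    | Beth    
Mouse      | Eli     
Cable      | Julia   
Headphones | Jack    
Desk       | Carol   
Printer    | Carol   
Webcam     | Jack    
Notebook   | Carol   


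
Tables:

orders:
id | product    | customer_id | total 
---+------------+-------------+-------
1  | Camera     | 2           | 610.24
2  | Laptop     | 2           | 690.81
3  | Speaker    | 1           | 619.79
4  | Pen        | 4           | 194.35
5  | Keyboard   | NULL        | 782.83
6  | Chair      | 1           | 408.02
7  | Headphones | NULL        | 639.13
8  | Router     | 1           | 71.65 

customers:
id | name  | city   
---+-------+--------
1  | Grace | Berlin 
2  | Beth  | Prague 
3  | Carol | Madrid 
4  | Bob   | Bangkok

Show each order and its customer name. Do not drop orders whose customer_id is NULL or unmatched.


LEFT JOIN keeps every row from orders (the left table); where customer_id has no match in customers, the customer columns become NULL. Walk through each order:
  - order 1 (Camera): customer_id=2 -> matches Beth
  - order 2 (Laptop): customer_id=2 -> matches Beth
  - order 3 (Speaker): customer_id=1 -> matches Grace
  - order 4 (Pen): customer_id=4 -> matches Bob
  - order 5 (Keyboard): customer_id=NULL, no match -> kept with NULL
  - order 6 (Chair): customer_id=1 -> matches Grace
  - order 7 (Headphones): customer_id=NULL, no match -> kept with NULL
  - order 8 (Router): customer_id=1 -> matches Grace
All 8 rows appear; 2 have NULL customer.

SQL:
SELECT a.product, b.name AS customer
FROM orders a
LEFT JOIN customers b ON a.customer_id = b.id

Result:
product    | customer
-----------+---------
Camera     | Beth    
Laptop     | Beth    
Speaker    | Grace   
Pen        | Bob     
Keyboard   | NULL    
Chair      | Grace   
Headphones | NULL    
Router     | Grace   


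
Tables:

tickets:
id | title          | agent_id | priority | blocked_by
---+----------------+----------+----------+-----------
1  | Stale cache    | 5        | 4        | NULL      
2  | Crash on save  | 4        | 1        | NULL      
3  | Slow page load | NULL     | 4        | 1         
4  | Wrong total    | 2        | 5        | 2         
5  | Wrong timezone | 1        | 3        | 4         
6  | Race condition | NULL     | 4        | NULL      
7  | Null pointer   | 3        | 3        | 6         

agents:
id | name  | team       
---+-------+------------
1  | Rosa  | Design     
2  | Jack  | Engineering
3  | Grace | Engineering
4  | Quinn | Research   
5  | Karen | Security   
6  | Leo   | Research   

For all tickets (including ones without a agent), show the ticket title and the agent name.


LEFT JOIN keeps every row from tickets (the left table); where agent_id has no match in agents, the agent columns become NULL. Walk through each ticket:
  - ticket 1 (Stale cache): agent_id=5 -> matches Karen
  - ticket 2 (Crash on save): agent_id=4 -> matches Quinn
  - ticket 3 (Slow page load): agent_id=NULL, no match -> kept with NULL
  - ticket 4 (Wrong total): agent_id=2 -> matches Jack
  - ticket 5 (Wrong timezone): agent_id=1 -> matches Rosa
  - ticket 6 (Race condition): agent_id=NULL, no match -> kept with NULL
  - ticket 7 (Null pointer): agent_id=3 -> matches Grace
All 7 rows appear; 2 have NULL agent.

SQL:
SELECT a.title, b.name AS agent
FROM tickets a
LEFT JOIN agents b ON a.agent_id = b.id

Result:
title          | agent
---------------+------
Stale cache    | Karen
Crash on save  | Quinn
Slow page load | NULL 
Wrong total    | Jack 
Wrong timezone | Rosa 
Race condition | NULL 
Null pointer   | Grace


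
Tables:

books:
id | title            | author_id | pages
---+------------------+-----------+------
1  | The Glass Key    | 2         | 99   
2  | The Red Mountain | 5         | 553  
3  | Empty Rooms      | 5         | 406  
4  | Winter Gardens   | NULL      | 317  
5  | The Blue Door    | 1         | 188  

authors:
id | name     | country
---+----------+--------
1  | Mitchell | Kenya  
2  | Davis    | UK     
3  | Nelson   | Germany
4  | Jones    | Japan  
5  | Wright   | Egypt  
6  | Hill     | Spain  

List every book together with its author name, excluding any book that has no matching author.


INNER JOIN keeps only books rows whose author_id matches an id in authors. Walk through each book:
  - book 1 (The Glass Key): author_id=2 -> matches Davis
  - book 2 (The Red Mountain): author_id=5 -> matches Wright
  - book 3 (Empty Rooms): author_id=5 -> matches Wright
  - book 4 (Winter Gardens): author_id=NULL, no match -> dropped
  - book 5 (The Blue Door): author_id=1 -> matches Mitchell
So 1 of 5 rows is dropped.

SQL:
SELECT a.title, b.name AS author
FROM books a
INNER JOIN authors b ON a.author_id = b.id

Result:
title            | author  
-----------------+---------
The Glass Key    | Davis   
The Red Mountain | Wright  
Empty Rooms      | Wright  
The Blue Door    | Mitchell


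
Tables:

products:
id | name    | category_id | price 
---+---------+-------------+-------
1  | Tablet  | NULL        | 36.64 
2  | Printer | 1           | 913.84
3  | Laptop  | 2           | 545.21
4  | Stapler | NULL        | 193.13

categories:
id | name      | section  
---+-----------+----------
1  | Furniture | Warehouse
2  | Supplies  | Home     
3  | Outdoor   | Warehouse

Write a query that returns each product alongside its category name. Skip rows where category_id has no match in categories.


INNER JOIN keeps only products rows whose category_id matches an id in categories. Walk through each product:
  - product 1 (Tablet): category_id=NULL, no match -> dropped
  - product 2 (Printer): category_id=1 -> matches Furniture
  - product 3 (Laptop): category_id=2 -> matches Supplies
  - product 4 (Stapler): category_id=NULL, no match -> dropped
So 2 of 4 rows are dropped.

SQL:
SELECT a.name, b.name AS category
FROM products a
INNER JOIN categories b ON a.category_id = b.id

Result:
name    | category 
--------+----------
Printer | Furniture
Laptop  | Supplies 


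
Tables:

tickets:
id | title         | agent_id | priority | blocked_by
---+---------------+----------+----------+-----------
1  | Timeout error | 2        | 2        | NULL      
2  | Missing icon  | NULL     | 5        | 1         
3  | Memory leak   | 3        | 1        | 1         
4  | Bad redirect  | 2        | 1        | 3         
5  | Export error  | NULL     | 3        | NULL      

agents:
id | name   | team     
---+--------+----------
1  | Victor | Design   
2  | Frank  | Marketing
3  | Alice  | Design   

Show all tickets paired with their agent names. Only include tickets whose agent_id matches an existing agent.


INNER JOIN keeps only tickets rows whose agent_id matches an id in agents. Walk through each ticket:
  - ticket 1 (Timeout error): agent_id=2 -> matches Frank
  - ticket 2 (Missing icon): agent_id=NULL, no match -> dropped
  - ticket 3 (Memory leak): agent_id=3 -> matches Alice
  - ticket 4 (Bad redirect): agent_id=2 -> matches Frank
  - ticket 5 (Export error): agent_id=NULL, no match -> dropped
So 2 of 5 rows are dropped.

SQL:
SELECT a.title, b.name AS agent
FROM tickets a
INNER JOIN agents b ON a.agent_id = b.id

Result:
title         | agent
--------------+------
Timeout error | Frank
Memory leak   | Alice
Bad redirect  | Frank


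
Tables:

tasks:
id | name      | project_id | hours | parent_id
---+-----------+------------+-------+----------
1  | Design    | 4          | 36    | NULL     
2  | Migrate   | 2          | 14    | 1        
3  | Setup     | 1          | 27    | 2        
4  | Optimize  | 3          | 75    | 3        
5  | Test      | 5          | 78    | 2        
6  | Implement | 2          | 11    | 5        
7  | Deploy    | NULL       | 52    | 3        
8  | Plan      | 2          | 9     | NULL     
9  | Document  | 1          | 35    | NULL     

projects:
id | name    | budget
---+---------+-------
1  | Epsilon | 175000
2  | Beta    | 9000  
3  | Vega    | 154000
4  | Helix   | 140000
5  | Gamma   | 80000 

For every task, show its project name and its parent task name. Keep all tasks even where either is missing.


Two LEFT JOINs from the same base table tasks: one to projects via project_id, one to tasks itself via parent_id. Both are LEFT so every task is preserved.
Match against projects:
  - task 1 (Design): project_id=4 -> matches Helix
  - task 2 (Migrate): project_id=2 -> matches Beta
  - task 3 (Setup): project_id=1 -> matches Epsilon
  - task 4 (Optimize): project_id=3 -> matches Vega
  - task 5 (Test): project_id=5 -> matches Gamma
  - task 6 (Implement): project_id=2 -> matches Beta
  - task 7 (Deploy): project_id=NULL, no match -> kept with NULL
  - task 8 (Plan): project_id=2 -> matches Beta
  - task 9 (Document): project_id=1 -> matches Epsilon
Match against tasks (self):
  - task 1 (Design): parent_id=NULL -> NULL
  - task 2 (Migrate): parent_id=1 -> Design
  - task 3 (Setup): parent_id=2 -> Migrate
  - task 4 (Optimize): parent_id=3 -> Setup
  - task 5 (Test): parent_id=2 -> Migrate
  - task 6 (Implement): parent_id=5 -> Test
  - task 7 (Deploy): parent_id=3 -> Setup
  - task 8 (Plan): parent_id=NULL -> NULL
  - task 9 (Document): parent_id=NULL -> NULL

SQL:
SELECT a.name, b.name AS project, c.name AS parent
FROM tasks a
LEFT JOIN projects b ON a.project_id = b.id
LEFT JOIN tasks c ON a.parent_id = c.id

Result:
name      | project | parent 
----------+---------+--------
Design    | Helix   | NULL   
Migrate   | Beta    | Design 
Setup     | Epsilon | Migrate
Optimize  | Vega    | Setup  
Test      | Gamma   | Migrate
Implement | Beta    | Test   
Deploy    | NULL    | Setup  
Plan      | Beta    | NULL   
Document  | Epsilon | NULL   


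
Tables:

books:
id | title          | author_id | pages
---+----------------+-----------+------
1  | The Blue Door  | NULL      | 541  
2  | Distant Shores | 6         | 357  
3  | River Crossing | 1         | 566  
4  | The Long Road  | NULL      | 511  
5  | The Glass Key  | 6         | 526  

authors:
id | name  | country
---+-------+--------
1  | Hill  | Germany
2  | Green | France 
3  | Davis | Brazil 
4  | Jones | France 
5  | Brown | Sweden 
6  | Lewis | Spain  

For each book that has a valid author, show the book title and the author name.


INNER JOIN keeps only books rows whose author_id matches an id in authors. Walk through each book:
  - book 1 (The Blue Door): author_id=NULL, no match -> dropped
  - book 2 (Distant Shores): author_id=6 -> matches Lewis
  - book 3 (River Crossing): author_id=1 -> matches Hill
  - book 4 (The Long Road): author_id=NULL, no match -> dropped
  - book 5 (The Glass Key): author_id=6 -> matches Lewis
So 2 of 5 rows are dropped.

SQL:
SELECT a.title, b.name AS author
FROM books a
INNER JOIN authors b ON a.author_id = b.id

Result:
title          | author
---------------+-------
Distant Shores | Lewis 
River Crossing | Hill  
The Glass Key  | Lewis 


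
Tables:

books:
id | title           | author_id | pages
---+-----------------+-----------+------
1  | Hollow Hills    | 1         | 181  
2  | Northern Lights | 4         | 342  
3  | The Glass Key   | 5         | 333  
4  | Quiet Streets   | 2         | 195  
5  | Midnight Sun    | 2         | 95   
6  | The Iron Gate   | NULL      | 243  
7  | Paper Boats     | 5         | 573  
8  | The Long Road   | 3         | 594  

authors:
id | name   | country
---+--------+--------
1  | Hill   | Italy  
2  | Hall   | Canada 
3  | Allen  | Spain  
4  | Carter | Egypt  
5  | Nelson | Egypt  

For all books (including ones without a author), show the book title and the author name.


LEFT JOIN keeps every row from books (the left table); where author_id has no match in authors, the author columns become NULL. Walk through each book:
  - book 1 (Hollow Hills): author_id=1 -> matches Hill
  - book 2 (Northern Lights): author_id=4 -> matches Carter
  - book 3 (The Glass Key): author_id=5 -> matches Nelson
  - book 4 (Quiet Streets): author_id=2 -> matches Hall
  - book 5 (Midnight Sun): author_id=2 -> matches Hall
  - book 6 (The Iron Gate): author_id=NULL, no match -> kept with NULL
  - book 7 (Paper Boats): author_id=5 -> matches Nelson
  - book 8 (The Long Road): author_id=3 -> matches Allen
All 8 rows appear; 1 has NULL author.

SQL:
SELECT a.title, b.name AS author
FROM books a
LEFT JOIN authors b ON a.author_id = b.id

Result:
title           | author
----------------+-------
Hollow Hills    | Hill  
Northern Lights | Carter
The Glass Key   | Nelson
Quiet Streets   | Hall  
Midnight Sun    | Hall  
The Iron Gate   | NULL  
Paper Boats     | Nelson
The Long Road   | Allen 


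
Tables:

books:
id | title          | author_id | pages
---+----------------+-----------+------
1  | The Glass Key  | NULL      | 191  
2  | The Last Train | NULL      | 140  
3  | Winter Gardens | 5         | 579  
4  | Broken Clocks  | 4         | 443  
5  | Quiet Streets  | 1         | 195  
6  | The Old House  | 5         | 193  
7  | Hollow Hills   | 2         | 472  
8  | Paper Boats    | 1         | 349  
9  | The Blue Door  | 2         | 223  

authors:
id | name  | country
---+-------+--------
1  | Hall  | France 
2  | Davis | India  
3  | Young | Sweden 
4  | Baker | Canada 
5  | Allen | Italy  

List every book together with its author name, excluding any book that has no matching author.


INNER JOIN keeps only books rows whose author_id matches an id in authors. Walk through each book:
  - book 1 (The Glass Key): author_id=NULL, no match -> dropped
  - book 2 (The Last Train): author_id=NULL, no match -> dropped
  - book 3 (Winter Gardens): author_id=5 -> matches Allen
  - book 4 (Broken Clocks): author_id=4 -> matches Baker
  - book 5 (Quiet Streets): author_id=1 -> matches Hall
  - book 6 (The Old House): author_id=5 -> matches Allen
  - book 7 (Hollow Hills): author_id=2 -> matches Davis
  - book 8 (Paper Boats): author_id=1 -> matches Hall
  - book 9 (The Blue Door): author_id=2 -> matches Davis
So 2 of 9 rows are dropped.

SQL:
SELECT a.title, b.name AS author
FROM books a
INNER JOIN authors b ON a.author_id = b.id

Result:
title          | author
---------------+-------
Winter Gardens | Allen 
Broken Clocks  | Baker 
Quiet Streets  | Hall  
The Old House  | Allen 
Hollow Hills   | Davis 
Paper Boats    | Hall  
The Blue Door  | Davis 


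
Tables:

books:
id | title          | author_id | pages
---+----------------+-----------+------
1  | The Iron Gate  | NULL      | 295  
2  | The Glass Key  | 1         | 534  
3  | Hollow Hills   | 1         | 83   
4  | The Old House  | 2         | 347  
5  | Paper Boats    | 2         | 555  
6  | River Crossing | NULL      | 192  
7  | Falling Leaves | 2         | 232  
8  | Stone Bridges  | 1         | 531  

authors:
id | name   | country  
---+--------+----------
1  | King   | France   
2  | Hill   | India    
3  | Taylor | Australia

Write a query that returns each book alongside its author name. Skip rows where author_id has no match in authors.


INNER JOIN keeps only books rows whose author_id matches an id in authors. Walk through each book:
  - book 1 (The Iron Gate): author_id=NULL, no match -> dropped
  - book 2 (The Glass Key): author_id=1 -> matches King
  - book 3 (Hollow Hills): author_id=1 -> matches King
  - book 4 (The Old House): author_id=2 -> matches Hill
  - book 5 (Paper Boats): author_id=2 -> matches Hill
  - book 6 (River Crossing): author_id=NULL, no match -> dropped
  - book 7 (Falling Leaves): author_id=2 -> matches Hill
  - book 8 (Stone Bridges): author_id=1 -> matches King
So 2 of 8 rows are dropped.

SQL:
SELECT a.title, b.name AS author
FROM books a
INNER JOIN authors b ON a.author_id = b.id

Result:
title          | author
---------------+-------
The Glass Key  | King  
Hollow Hills   | King  
The Old House  | Hill  
Paper Boats    | Hill  
Falling Leaves | Hill  
Stone Bridges  | King  


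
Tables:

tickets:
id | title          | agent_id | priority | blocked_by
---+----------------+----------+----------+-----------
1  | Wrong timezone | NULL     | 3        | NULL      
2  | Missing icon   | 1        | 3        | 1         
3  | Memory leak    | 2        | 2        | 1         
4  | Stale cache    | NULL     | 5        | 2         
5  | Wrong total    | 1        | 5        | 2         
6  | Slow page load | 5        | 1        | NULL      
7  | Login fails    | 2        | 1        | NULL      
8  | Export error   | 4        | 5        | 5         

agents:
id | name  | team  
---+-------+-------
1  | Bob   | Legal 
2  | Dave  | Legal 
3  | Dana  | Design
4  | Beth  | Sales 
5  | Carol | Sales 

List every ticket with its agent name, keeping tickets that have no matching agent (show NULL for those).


LEFT JOIN keeps every row from tickets (the left table); where agent_id has no match in agents, the agent columns become NULL. Walk through each ticket:
  - ticket 1 (Wrong timezone): agent_id=NULL, no match -> kept with NULL
  - ticket 2 (Missing icon): agent_id=1 -> matches Bob
  - ticket 3 (Memory leak): agent_id=2 -> matches Dave
  - ticket 4 (Stale cache): agent_id=NULL, no match -> kept with NULL
  - ticket 5 (Wrong total): agent_id=1 -> matches Bob
  - ticket 6 (Slow page load): agent_id=5 -> matches Carol
  - ticket 7 (Login fails): agent_id=2 -> matches Dave
  - ticket 8 (Export error): agent_id=4 -> matches Beth
All 8 rows appear; 2 have NULL agent.

SQL:
SELECT a.title, b.name AS agent
FROM tickets a
LEFT JOIN agents b ON a.agent_id = b.id

Result:
title          | agent
---------------+------
Wrong timezone | NULL 
Missing icon   | Bob  
Memory leak    | Dave 
Stale cache    | NULL 
Wrong total    | Bob  
Slow page load | Carol
Login fails    | Dave 
Export error   | Beth 


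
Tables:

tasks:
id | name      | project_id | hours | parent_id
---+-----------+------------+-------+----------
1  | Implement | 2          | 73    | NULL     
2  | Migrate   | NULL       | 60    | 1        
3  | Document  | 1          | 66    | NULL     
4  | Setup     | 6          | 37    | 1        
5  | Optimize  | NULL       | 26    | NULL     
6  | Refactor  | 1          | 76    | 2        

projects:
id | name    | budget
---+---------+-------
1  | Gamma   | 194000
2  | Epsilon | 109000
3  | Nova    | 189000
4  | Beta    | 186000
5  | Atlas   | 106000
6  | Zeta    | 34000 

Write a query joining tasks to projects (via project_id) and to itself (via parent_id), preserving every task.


Two LEFT JOINs from the same base table tasks: one to projects via project_id, one to tasks itself via parent_id. Both are LEFT so every task is preserved.
Match against projects:
  - task 1 (Implement): project_id=2 -> matches Epsilon
  - task 2 (Migrate): project_id=NULL, no match -> kept with NULL
  - task 3 (Document): project_id=1 -> matches Gamma
  - task 4 (Setup): project_id=6 -> matches Zeta
  - task 5 (Optimize): project_id=NULL, no match -> kept with NULL
  - task 6 (Refactor): project_id=1 -> matches Gamma
Match against tasks (self):
  - task 1 (Implement): parent_id=NULL -> NULL
  - task 2 (Migrate): parent_id=1 -> Implement
  - task 3 (Document): parent_id=NULL -> NULL
  - task 4 (Setup): parent_id=1 -> Implement
  - task 5 (Optimize): parent_id=NULL -> NULL
  - task 6 (Refactor): parent_id=2 -> Migrate

SQL:
SELECT a.name, b.name AS project, c.name AS parent
FROM tasks a
LEFT JOIN projects b ON a.project_id = b.id
LEFT JOIN tasks c ON a.parent_id = c.id

Result:
name      | project | parent   
----------+---------+----------
Implement | Epsilon | NULL     
Migrate   | NULL    | Implement
Document  | Gamma   | NULL     
Setup     | Zeta    | Implement
Optimize  | NULL    | NULL     
Refactor  | Gamma   | Migrate  


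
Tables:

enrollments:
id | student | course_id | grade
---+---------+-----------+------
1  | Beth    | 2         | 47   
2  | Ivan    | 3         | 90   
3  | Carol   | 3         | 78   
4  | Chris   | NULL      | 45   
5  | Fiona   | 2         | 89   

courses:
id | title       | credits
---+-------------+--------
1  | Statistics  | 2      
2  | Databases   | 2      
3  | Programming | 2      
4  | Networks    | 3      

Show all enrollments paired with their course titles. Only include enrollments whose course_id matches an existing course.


INNER JOIN keeps only enrollments rows whose course_id matches an id in courses. Walk through each enrollment:
  - enrollment 1 (Beth): course_id=2 -> matches Databases
  - enrollment 2 (Ivan): course_id=3 -> matches Programming
  - enrollment 3 (Carol): course_id=3 -> matches Programming
  - enrollment 4 (Chris): course_id=NULL, no match -> dropped
  - enrollment 5 (Fiona): course_id=2 -> matches Databases
So 1 of 5 rows is dropped.

SQL:
SELECT a.student, b.title AS course
FROM enrollments a
INNER JOIN courses b ON a.course_id = b.id

Result:
student | course     
--------+------------
Beth    | Databases  
Ivan    | Programming
Carol   | Programming
Fiona   | Databases  


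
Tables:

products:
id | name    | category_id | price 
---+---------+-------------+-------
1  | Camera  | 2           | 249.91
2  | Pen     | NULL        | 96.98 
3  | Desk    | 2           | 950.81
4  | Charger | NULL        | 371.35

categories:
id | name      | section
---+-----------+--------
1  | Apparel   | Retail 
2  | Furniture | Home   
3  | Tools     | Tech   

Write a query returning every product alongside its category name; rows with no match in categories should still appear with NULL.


LEFT JOIN keeps every row from products (the left table); where category_id has no match in categories, the category columns become NULL. Walk through each product:
  - product 1 (Camera): category_id=2 -> matches Furniture
  - product 2 (Pen): category_id=NULL, no match -> kept with NULL
  - product 3 (Desk): category_id=2 -> matches Furniture
  - product 4 (Charger): category_id=NULL, no match -> kept with NULL
All 4 rows appear; 2 have NULL category.

SQL:
SELECT a.name, b.name AS category
FROM products a
LEFT JOIN categories b ON a.category_id = b.id

Result:
name    | category 
--------+----------
Camera  | Furniture
Pen     | NULL     
Desk    | Furniture
Charger | NULL     


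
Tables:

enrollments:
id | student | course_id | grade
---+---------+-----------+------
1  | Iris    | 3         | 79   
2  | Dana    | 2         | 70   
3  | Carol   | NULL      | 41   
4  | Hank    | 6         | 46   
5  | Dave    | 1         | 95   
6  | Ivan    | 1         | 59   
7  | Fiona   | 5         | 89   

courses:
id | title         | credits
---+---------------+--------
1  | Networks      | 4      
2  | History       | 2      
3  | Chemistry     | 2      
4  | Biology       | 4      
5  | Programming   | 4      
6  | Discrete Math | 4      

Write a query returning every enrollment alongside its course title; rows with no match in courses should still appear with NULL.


LEFT JOIN keeps every row from enrollments (the left table); where course_id has no match in courses, the course columns become NULL. Walk through each enrollment:
  - enrollment 1 (Iris): course_id=3 -> matches Chemistry
  - enrollment 2 (Dana): course_id=2 -> matches History
  - enrollment 3 (Carol): course_id=NULL, no match -> kept with NULL
  - enrollment 4 (Hank): course_id=6 -> matches Discrete Math
  - enrollment 5 (Dave): course_id=1 -> matches Networks
  - enrollment 6 (Ivan): course_id=1 -> matches Networks
  - enrollment 7 (Fiona): course_id=5 -> matches Programming
All 7 rows appear; 1 has NULL course.

SQL:
SELECT a.student, b.title AS course
FROM enrollments a
LEFT JOIN courses b ON a.course_id = b.id

Result:
student | course       
--------+--------------
Iris    | Chemistry    
Dana    | History      
Carol   | NULL         
Hank    | Discrete Math
Dave    | Networks     
Ivan    | Networks     
Fiona   | Programming  


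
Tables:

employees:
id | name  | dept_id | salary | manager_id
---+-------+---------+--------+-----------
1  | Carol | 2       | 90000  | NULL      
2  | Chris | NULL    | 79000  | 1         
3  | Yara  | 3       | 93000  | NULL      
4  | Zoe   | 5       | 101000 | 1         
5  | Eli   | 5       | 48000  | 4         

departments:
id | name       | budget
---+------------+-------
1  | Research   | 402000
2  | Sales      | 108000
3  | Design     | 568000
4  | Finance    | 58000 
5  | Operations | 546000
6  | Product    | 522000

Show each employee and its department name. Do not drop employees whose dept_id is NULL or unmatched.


LEFT JOIN keeps every row from employees (the left table); where dept_id has no match in departments, the department columns become NULL. Walk through each employee:
  - employee 1 (Carol): dept_id=2 -> matches Sales
  - employee 2 (Chris): dept_id=NULL, no match -> kept with NULL
  - employee 3 (Yara): dept_id=3 -> matches Design
  - employee 4 (Zoe): dept_id=5 -> matches Operations
  - employee 5 (Eli): dept_id=5 -> matches Operations
All 5 rows appear; 1 has NULL department.

SQL:
SELECT a.name, b.name AS department
FROM employees a
LEFT JOIN departments b ON a.dept_id = b.id

Result:
name  | department
------+-----------
Carol | Sales     
Chris | NULL      
Yara  | Design    
Zoe   | Operations
Eli   | Operations


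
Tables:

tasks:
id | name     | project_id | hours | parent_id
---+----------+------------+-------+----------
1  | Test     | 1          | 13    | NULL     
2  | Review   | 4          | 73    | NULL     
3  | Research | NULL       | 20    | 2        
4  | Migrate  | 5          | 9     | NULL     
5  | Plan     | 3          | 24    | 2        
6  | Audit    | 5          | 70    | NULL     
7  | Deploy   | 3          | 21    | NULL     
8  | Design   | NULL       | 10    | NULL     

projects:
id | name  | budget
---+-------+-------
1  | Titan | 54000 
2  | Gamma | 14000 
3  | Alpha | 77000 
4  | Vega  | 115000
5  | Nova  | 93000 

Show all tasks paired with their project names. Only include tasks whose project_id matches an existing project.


INNER JOIN keeps only tasks rows whose project_id matches an id in projects. Walk through each task:
  - task 1 (Test): project_id=1 -> matches Titan
  - task 2 (Review): project_id=4 -> matches Vega
  - task 3 (Research): project_id=NULL, no match -> dropped
  - task 4 (Migrate): project_id=5 -> matches Nova
  - task 5 (Plan): project_id=3 -> matches Alpha
  - task 6 (Audit): project_id=5 -> matches Nova
  - task 7 (Deploy): project_id=3 -> matches Alpha
  - task 8 (Design): project_id=NULL, no match -> dropped
So 2 of 8 rows are dropped.

SQL:
SELECT a.name, b.name AS project
FROM tasks a
INNER JOIN projects b ON a.project_id = b.id

Result:
name    | project
--------+--------
Test    | Titan  
Review  | Vega   
Migrate | Nova   
Plan    | Alpha  
Audit   | Nova   
Deploy  | Alpha  


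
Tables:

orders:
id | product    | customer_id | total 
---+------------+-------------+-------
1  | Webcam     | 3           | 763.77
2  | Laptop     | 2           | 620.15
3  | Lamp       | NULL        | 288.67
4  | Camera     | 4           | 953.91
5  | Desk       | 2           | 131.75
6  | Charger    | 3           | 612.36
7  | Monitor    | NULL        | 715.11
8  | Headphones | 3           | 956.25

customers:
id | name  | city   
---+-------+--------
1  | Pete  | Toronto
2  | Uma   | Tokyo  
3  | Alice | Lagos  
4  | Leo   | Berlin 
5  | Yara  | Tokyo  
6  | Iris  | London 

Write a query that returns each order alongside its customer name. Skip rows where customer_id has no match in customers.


INNER JOIN keeps only orders rows whose customer_id matches an id in customers. Walk through each order:
  - order 1 (Webcam): customer_id=3 -> matches Alice
  - order 2 (Laptop): customer_id=2 -> matches Uma
  - order 3 (Lamp): customer_id=NULL, no match -> dropped
  - order 4 (Camera): customer_id=4 -> matches Leo
  - order 5 (Desk): customer_id=2 -> matches Uma
  - order 6 (Charger): customer_id=3 -> matches Alice
  - order 7 (Monitor): customer_id=NULL, no match -> dropped
  - order 8 (Headphones): customer_id=3 -> matches Alice
So 2 of 8 rows are dropped.

SQL:
SELECT a.product, b.name AS customer
FROM orders a
INNER JOIN customers b ON a.customer_id = b.id

Result:
product    | customer
-----------+---------
Webcam     | Alice   
Laptop     | Uma     
Camera     | Leo     
Desk       | Uma     
Charger    | Alice   
Headphones | Alice   


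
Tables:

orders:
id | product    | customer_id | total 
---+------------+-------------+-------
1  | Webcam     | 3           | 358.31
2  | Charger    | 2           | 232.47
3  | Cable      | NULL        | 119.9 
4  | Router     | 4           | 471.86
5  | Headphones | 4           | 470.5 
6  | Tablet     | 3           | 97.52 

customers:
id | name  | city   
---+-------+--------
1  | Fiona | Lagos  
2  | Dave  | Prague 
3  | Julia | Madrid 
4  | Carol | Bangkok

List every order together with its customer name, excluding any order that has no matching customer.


INNER JOIN keeps only orders rows whose customer_id matches an id in customers. Walk through each order:
  - order 1 (Webcam): customer_id=3 -> matches Julia
  - order 2 (Charger): customer_id=2 -> matches Dave
  - order 3 (Cable): customer_id=NULL, no match -> dropped
  - order 4 (Router): customer_id=4 -> matches Carol
  - order 5 (Headphones): customer_id=4 -> matches Carol
  - order 6 (Tablet): customer_id=3 -> matches Julia
So 1 of 6 rows is dropped.

SQL:
SELECT a.product, b.name AS customer
FROM orders a
INNER JOIN customers b ON a.customer_id = b.id

Result:
product    | customer
-----------+---------
Webcam     | Julia   
Charger    | Dave    
Router     | Carol   
Headphones | Carol   
Tablet     | Julia   


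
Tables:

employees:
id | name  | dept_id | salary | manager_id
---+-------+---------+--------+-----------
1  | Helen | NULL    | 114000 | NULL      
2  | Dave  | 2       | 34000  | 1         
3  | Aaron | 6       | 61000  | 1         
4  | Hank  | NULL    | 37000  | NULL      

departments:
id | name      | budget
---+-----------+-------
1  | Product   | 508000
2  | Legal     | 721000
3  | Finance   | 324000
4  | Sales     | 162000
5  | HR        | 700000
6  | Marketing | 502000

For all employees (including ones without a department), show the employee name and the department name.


LEFT JOIN keeps every row from employees (the left table); where dept_id has no match in departments, the department columns become NULL. Walk through each employee:
  - employee 1 (Helen): dept_id=NULL, no match -> kept with NULL
  - employee 2 (Dave): dept_id=2 -> matches Legal
  - employee 3 (Aaron): dept_id=6 -> matches Marketing
  - employee 4 (Hank): dept_id=NULL, no match -> kept with NULL
All 4 rows appear; 2 have NULL department.

SQL:
SELECT a.name, b.name AS department
FROM employees a
LEFT JOIN departments b ON a.dept_id = b.id

Result:
name  | department
------+-----------
Helen | NULL      
Dave  | Legal     
Aaron | Marketing 
Hank  | NULL      


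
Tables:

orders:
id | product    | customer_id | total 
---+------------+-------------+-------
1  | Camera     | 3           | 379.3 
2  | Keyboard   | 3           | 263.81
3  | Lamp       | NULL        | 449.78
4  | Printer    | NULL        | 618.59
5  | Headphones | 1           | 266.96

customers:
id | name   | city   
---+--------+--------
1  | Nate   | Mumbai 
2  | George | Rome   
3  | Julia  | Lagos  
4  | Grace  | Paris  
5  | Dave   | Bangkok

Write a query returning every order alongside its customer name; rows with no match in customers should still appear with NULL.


LEFT JOIN keeps every row from orders (the left table); where customer_id has no match in customers, the customer columns become NULL. Walk through each order:
  - order 1 (Camera): customer_id=3 -> matches Julia
  - order 2 (Keyboard): customer_id=3 -> matches Julia
  - order 3 (Lamp): customer_id=NULL, no match -> kept with NULL
  - order 4 (Printer): customer_id=NULL, no match -> kept with NULL
  - order 5 (Headphones): customer_id=1 -> matches Nate
All 5 rows appear; 2 have NULL customer.

SQL:
SELECT a.product, b.name AS customer
FROM orders a
LEFT JOIN customers b ON a.customer_id = b.id

Result:
product    | customer
-----------+---------
Camera     | Julia   
Keyboard   | Julia   
Lamp       | NULL    
Printer    | NULL    
Headphones | Nate    
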